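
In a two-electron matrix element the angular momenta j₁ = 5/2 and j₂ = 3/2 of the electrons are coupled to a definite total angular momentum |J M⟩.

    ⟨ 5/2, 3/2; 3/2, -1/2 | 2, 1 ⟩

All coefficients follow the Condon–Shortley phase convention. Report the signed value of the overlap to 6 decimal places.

+0.154303

√[5·2!3!1!/7! · 4!1!1!2!3!1!] = √(24/7)
  +(−1)^0/∏(0,2,1,1,2,0)! = 1/4  (running 1/4)
  +(−1)^1/∏(1,1,0,0,3,1)! = -1/6  (running 1/12)
⟨..|..⟩ = √(24/7)·(1/12) = +0.154303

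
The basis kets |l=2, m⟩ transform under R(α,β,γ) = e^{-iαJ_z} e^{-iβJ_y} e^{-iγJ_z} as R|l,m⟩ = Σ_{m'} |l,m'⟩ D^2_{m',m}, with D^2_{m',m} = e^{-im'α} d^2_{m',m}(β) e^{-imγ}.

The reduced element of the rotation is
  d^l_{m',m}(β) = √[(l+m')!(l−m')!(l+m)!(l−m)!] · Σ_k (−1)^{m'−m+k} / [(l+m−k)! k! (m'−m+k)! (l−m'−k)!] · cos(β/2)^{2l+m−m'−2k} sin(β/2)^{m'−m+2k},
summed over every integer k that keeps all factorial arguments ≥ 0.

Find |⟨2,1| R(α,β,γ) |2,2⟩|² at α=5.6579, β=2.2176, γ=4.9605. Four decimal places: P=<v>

D^2_{1,2}(5.6579,2.2176,4.9605) = e^{-i·1·5.6579}·d^2_{1,2}(2.2176)·e^{-i·2·4.9605}. Compute d first:
With c≡cos(β/2)=0.445736 and s≡sin(β/2)=0.895164, N=[6·1·24·1]^{1/2}=12.000000
The bounds max(0,m−m')=1 and min(l+m,l−m')=1 give 1 term
  k=1: (−1)^0·12.0000/(6)·0.4457^3·0.8952^1 = +0.158550
d^2_{1,2}(2.2176) = +0.158550
|D^2_{1,2}|² = |d^2_{1,2}(β)|² = (+0.158550)² = 0.025138 (the z-rotation phases have unit modulus)

P=0.0251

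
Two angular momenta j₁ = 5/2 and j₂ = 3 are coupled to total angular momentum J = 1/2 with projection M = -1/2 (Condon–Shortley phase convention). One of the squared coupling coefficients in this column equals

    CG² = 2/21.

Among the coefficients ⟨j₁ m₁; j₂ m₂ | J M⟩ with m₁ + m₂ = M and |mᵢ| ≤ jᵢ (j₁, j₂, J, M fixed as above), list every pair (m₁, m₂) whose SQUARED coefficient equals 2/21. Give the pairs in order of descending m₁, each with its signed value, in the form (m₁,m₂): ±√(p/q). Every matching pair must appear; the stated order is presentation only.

Admissible pairs with m₁+m₂ = M = -1/2: (-5/2,2), (-3/2,1), (-1/2,0), (1/2,-1), (3/2,-2), (5/2,-3)
  (m₁,m₂)=(5/2,-3): CG² = 2/7, CG = +√(2/7)
  (m₁,m₂)=(3/2,-2): CG² = 5/21, CG = −√(5/21)
  (m₁,m₂)=(1/2,-1): CG² = 4/21, CG = +√(4/21)
  (m₁,m₂)=(-1/2,0): CG² = 1/7, CG = −√(1/7)
  (m₁,m₂)=(-3/2,1): CG² = 2/21, CG = +√(2/21)   ← matches the target
  (m₁,m₂)=(-5/2,2): CG² = 1/21, CG = −√(1/21)
Pairs with CG² = 2/21: (-3/2,1): +√(2/21)

(-3/2,1): +√(2/21)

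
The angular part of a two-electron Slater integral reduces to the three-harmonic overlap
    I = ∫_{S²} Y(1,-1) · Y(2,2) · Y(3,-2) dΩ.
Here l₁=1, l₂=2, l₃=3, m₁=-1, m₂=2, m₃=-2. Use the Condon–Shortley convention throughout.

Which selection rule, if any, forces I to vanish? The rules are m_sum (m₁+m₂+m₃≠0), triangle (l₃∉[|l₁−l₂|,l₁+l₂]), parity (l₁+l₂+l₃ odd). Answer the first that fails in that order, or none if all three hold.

m_sum

m₁+m₂+m₃ = -1 + 2 − 2 = -1  ✗
triangle: |1−2|=1 ≤ l₃=3 ≤ 1+2=3
parity: l₁+l₂+l₃ = 6 is even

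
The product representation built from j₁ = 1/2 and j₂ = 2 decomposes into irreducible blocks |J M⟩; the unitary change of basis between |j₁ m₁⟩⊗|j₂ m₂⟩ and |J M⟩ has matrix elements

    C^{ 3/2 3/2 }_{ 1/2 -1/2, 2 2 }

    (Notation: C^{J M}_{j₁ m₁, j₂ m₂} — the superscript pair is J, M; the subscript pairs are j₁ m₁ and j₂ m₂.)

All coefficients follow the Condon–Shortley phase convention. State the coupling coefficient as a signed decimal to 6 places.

√[4·1!0!3!/5! · 0!1!4!0!3!0!] = √(144/5)
  +(−1)^1/∏(1,0,0,3,0,0)! = -1/6  (running -1/6)
⟨..|..⟩ = √(144/5)·(-1/6) = -0.894427

-0.894427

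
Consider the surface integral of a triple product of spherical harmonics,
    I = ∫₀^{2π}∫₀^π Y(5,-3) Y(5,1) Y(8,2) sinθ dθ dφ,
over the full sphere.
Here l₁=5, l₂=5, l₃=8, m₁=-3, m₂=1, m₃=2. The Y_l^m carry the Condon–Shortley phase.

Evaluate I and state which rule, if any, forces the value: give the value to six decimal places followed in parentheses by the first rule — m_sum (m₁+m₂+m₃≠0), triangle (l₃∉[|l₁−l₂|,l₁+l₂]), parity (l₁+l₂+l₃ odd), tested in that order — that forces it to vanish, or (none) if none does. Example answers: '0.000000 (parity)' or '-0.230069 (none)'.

m-sum 0 ✓  L=18 even ✓  0≤8≤10 ✓
Π(2lᵢ+1) = 11×11×17 = 2057
triangle coeff Δ(5,5,8) = 1/37413090
Σ_t [0,2]: t=0:+1/1036800 t=1:−1/331776 t=2:+1/1036800 = -1/921600
(3j)²=490/46189 [(5 5 8; 0 0 0)], sign=-1
Σ_t [0,2]: t=0:+1/116121600 t=1:−1/3628800 t=2:+1/1658880 = 13/38707200
(3j)²=39/3553 [(5 5 8; -3 1 2)], sign=+1
⇒ 4πI² = 1470/6137
I = (-1)√(1470/6137/(4π)) = -0.13806248
No selection rule forces the value: the integral is nonzero (none).

-0.138062 (none)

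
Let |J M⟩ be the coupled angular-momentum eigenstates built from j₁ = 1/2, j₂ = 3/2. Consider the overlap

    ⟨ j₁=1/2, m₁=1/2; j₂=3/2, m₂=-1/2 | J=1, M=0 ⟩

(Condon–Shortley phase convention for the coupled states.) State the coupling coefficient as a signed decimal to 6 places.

+0.707107  (= +√(1/2))

j₁+j₂−J=1  J+j₁−j₂=0  J−j₁+j₂=2  j₁+j₂+J+1=4
(j₁±m₁, j₂±m₂, J±M) = (1,0,1,2,1,1)
P² = 1/2
sum k=0..0:
  [0] +1/1 = 1
S = 1
C² = P²·S² = 1/2 ; C = +0.707107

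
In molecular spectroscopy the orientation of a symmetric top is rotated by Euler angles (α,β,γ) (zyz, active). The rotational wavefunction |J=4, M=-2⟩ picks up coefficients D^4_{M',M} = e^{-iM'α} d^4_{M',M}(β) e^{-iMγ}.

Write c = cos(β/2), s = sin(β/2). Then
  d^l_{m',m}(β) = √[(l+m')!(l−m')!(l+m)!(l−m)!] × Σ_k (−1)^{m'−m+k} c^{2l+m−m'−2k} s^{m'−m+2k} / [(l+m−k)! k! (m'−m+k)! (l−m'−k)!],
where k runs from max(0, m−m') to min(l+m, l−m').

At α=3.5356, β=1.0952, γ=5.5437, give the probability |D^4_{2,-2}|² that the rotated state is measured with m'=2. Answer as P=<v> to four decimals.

Split into d^4_{2,-2}(β=1.0952) × two z-phases.
Half-angle: c=0.853777, s=0.520640. N=√(720·2·2·720)=1440.000000
k: max(0,(-2)−(2))=0 … min(4+(-2),4−(2))=2
  k=0: (−1)^4·1440.0000/(96)·0.8538^4·0.5206^4 = +0.585622
  k=1: (−1)^5·1440.0000/(120)·0.8538^2·0.5206^6 = -0.174218
  k=2: (−1)^6·1440.0000/(1440)·0.8538^0·0.5206^8 = +0.005399
d^4_{2,-2}(1.0952) = +0.585622 -0.174218 +0.005399 = +0.416802
|D^4_{2,-2}|² = |d^4_{2,-2}(β)|² = (+0.416802)² = 0.173724 (the z-rotation phases have unit modulus)

P=0.1737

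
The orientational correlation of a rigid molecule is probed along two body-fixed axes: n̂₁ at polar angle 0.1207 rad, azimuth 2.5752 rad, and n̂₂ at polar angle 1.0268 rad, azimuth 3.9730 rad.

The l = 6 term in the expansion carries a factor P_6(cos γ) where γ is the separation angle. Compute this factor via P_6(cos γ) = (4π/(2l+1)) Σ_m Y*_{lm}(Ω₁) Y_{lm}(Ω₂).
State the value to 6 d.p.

Addition theorem: P_6(cos γ) = (4π/13) Σ_m Y*_{lm}(Ω₁) Y_{lm}(Ω₂), m = −6…6:
  [-6]  conj(Y_{6,-6})(Ω₁) = (-0.000001, 0.000000) ; Y_{6,-6}(Ω₂) = (0.051672, 0.182402) ; Δ = (-0.000000, -0.000000)
  [-5]  conj(Y_{6,-5})(Ω₁) = (0.000040, 0.000013) ; Y_{6,-5}(Ω₂) = (0.209439, -0.337536) ; Δ = (0.000013, -0.000011)
  [-4]  conj(Y_{6,-4})(Ω₁) = (-0.000472, -0.000567) ; Y_{6,-4}(Ω₂) = (-0.365973, 0.068123) ; Δ = (0.000212, 0.000175)
  [-3]  conj(Y_{6,-3})(Ω₁) = (0.001133, 0.008778) ; Y_{6,-3}(Ω₂) = (-0.009005, -0.006808) ; Δ = (0.000050, -0.000087)
  [-2]  conj(Y_{6,-2})(Ω₁) = (0.030664, -0.065472) ; Y_{6,-2}(Ω₂) = (0.031853, 0.345187) ; Δ = (0.023577, 0.008499)
  [-1]  conj(Y_{6,-1})(Ω₁) = (-0.311033, 0.197783) ; Y_{6,-1}(Ω₂) = (0.082144, -0.090073) ; Δ = (-0.007735, 0.044262)
  [+0]  conj(Y_{6,0})(Ω₁) = (0.867281, -0.000000) ; Y_{6,0}(Ω₂) = (0.315543, 0.000000) ; Δ = (0.273665, 0.000000)
  [+1]  conj(Y_{6,1})(Ω₁) = (0.311033, 0.197783) ; Y_{6,1}(Ω₂) = (-0.082144, -0.090073) ; Δ = (-0.007735, -0.044262)
  [+2]  conj(Y_{6,2})(Ω₁) = (0.030664, 0.065472) ; Y_{6,2}(Ω₂) = (0.031853, -0.345187) ; Δ = (0.023577, -0.008499)
  [+3]  conj(Y_{6,3})(Ω₁) = (-0.001133, 0.008778) ; Y_{6,3}(Ω₂) = (0.009005, -0.006808) ; Δ = (0.000050, 0.000087)
  [+4]  conj(Y_{6,4})(Ω₁) = (-0.000472, 0.000567) ; Y_{6,4}(Ω₂) = (-0.365973, -0.068123) ; Δ = (0.000212, -0.000175)
  [+5]  conj(Y_{6,5})(Ω₁) = (-0.000040, 0.000013) ; Y_{6,5}(Ω₂) = (-0.209439, -0.337536) ; Δ = (0.000013, 0.000011)
  [+6]  conj(Y_{6,6})(Ω₁) = (-0.000001, -0.000000) ; Y_{6,6}(Ω₂) = (0.051672, -0.182402) ; Δ = (-0.000000, 0.000000)
Accumulated sum (0.305897, -0.000000); after 4π/(2l+1) scaling, (0.295693, -0.000000) ⇒ P_6 = 0.295693

0.295693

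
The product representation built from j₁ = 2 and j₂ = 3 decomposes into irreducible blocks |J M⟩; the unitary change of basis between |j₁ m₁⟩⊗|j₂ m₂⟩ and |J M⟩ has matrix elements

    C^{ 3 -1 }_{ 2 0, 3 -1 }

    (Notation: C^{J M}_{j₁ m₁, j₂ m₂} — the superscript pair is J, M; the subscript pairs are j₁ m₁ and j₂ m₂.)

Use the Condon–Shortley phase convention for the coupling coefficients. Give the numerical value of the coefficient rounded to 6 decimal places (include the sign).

triangle: 2!·2!·4!/9! = 96/362880
(j±m)!: 2!·2!·2!·4!·2!·4! = 9216
prefactor² = (2J+1)·Δ·N² = 256/15
  k=0: +1/(0!·2!·2!·2!·0!·2!) = 1/16
  k=1: −1/(1!·1!·1!·1!·1!·3!) = -1/6
  k=2: +1/(2!·0!·0!·0!·2!·4!) = 1/96
Σ = -3/32  ⇒  CG² = 256/15·(-3/32)² = 3/20
CG = −√(3/20) = -0.387298

-0.387298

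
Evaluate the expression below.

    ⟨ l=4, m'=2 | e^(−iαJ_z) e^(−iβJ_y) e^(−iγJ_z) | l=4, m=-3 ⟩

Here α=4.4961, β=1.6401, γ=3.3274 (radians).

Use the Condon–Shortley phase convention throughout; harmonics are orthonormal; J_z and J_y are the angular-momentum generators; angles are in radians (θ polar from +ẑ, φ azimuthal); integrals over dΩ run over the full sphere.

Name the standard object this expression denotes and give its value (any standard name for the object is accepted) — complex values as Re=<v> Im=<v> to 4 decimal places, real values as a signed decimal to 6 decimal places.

This is a Wigner D-matrix element — the rotation-matrix element ⟨l m'| R(α,β,γ) |l m⟩ in the angular-momentum basis.
First d^4_{2,-3}(β=1.6401), then the phase factors e^{-i(2)α} and e^{-i(-3)γ}:
With c≡cos(β/2)=0.682185 and s≡sin(β/2)=0.731180, N=[720·2·1·5040]^{1/2}=2693.993318
k∈{0,1} keeps every argument non-negative
  k=0: (−1)^5·2693.9933/(240)·0.6822^3·0.7312^5 = -0.744753
  k=1: (−1)^6·2693.9933/(720)·0.6822^1·0.7312^7 = +0.285191
d^4_{2,-3}(1.6401) = -0.744753 +0.285191 = -0.459562
Phases: e^{-i·(2)·4.4961}=-0.907888-0.419213i, e^{-i·(-3)·3.3274}=-0.848622-0.529000i ⇒ D=-0.252157-0.384206i

Wigner D-matrix element, Re=-0.2522 Im=-0.3842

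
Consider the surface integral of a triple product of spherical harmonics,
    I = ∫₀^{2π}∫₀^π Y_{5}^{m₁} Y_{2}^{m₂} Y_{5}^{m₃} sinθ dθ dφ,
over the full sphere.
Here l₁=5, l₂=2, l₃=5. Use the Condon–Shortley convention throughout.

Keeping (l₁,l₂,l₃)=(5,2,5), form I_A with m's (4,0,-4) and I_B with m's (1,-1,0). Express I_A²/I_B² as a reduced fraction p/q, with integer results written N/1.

l's match ⇒ only the (l;m) 3-j factors differ between A and B.
A: triangle coeff Δ(5,2,5) = 1/38610; Σ_t [0,1]: t=0:+1/20160 t=1:−1/40320 = 1/40320; (3j)²=6/715 [(5 2 5; 4 0 -4)], sign=-1
B: triangle coeff Δ(5,2,5) = 1/38610; Σ_t [0,1]: t=0:+1/1152 t=1:−1/1440 = 1/5760; (3j)²=1/858 [(5 2 5; 1 -1 0)], sign=-1
I_A²/I_B² = (6/715)/(1/858) = 36/5

36/5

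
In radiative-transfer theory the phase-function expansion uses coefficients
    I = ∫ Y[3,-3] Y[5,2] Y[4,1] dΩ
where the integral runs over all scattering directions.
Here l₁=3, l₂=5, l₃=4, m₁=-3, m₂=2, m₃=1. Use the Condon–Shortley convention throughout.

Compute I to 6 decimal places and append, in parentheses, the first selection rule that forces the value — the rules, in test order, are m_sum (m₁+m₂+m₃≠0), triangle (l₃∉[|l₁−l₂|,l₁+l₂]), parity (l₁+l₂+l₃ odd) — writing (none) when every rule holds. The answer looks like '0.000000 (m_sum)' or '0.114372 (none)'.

-0.179179 (none)

Rules hold: Σm=0, L=12 even, 2≤4≤8.
N = 7·11·9 = 693
Δ = 4!·2!·6!/13! = 1/180180
Racah Σ t=1..3: t=1:−1/576 t=2:+1/144 t=3:−1/576 = 1/288
⇒ 3j(3 5 4; 0 0 0)² = 20/1001, sgn +1
Racah Σ t=4..4: t=4:+1/1728 = 1/1728
⇒ 3j(3 5 4; -3 2 1)² = 25/858, sgn -1
4πI² = N·(3j₀)²·(3jₘ)² = 750/1859
I = -1·√(0.403443/4π) = -0.17917854
No selection rule forces the value: the integral is nonzero (none).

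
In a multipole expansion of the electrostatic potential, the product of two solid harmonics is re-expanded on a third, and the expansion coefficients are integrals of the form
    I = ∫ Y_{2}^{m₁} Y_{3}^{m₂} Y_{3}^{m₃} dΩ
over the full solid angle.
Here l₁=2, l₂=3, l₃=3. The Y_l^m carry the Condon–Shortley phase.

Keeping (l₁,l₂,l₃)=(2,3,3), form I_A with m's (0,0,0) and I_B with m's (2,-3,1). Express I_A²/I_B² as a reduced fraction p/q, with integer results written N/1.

8/5

Shared (l₁,l₂,l₃)=(2,3,3): N and (l;000)² cancel in I_A²/I_B².
A: Δ = 2!·2!·4!/9! = 1/3780; Racah Σ t=0..2: t=0:+1/24 t=1:−1/4 t=2:+1/24 = -1/6; ⇒ 3j(2 3 3; 0 0 0)² = 4/105, sgn +1
B: Δ = 2!·2!·4!/9! = 1/3780; Racah Σ t=0..0: t=0:+1/96 = 1/96; ⇒ 3j(2 3 3; 2 -3 1)² = 1/42, sgn +1
I_A²/I_B² = (4/105)/(1/42) = 8/5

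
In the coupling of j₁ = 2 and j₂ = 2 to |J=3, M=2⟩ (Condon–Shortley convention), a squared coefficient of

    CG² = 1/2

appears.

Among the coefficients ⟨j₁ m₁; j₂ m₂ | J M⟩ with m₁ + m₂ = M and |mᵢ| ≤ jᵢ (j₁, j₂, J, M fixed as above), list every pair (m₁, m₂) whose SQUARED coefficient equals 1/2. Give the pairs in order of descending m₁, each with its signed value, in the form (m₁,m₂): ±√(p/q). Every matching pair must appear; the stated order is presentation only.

Admissible pairs with m₁+m₂ = M = 2: (0,2), (1,1), (2,0)
  (m₁,m₂)=(2,0): CG² = 1/2, CG = +√(1/2)   ← matches the target
  (m₁,m₂)=(1,1): CG² = 0/1, CG = 0
  (m₁,m₂)=(0,2): CG² = 1/2, CG = −√(1/2)   ← matches the target
Pairs with CG² = 1/2: (2,0): +√(1/2); (0,2): −√(1/2)

(2,0): +√(1/2); (0,2): −√(1/2)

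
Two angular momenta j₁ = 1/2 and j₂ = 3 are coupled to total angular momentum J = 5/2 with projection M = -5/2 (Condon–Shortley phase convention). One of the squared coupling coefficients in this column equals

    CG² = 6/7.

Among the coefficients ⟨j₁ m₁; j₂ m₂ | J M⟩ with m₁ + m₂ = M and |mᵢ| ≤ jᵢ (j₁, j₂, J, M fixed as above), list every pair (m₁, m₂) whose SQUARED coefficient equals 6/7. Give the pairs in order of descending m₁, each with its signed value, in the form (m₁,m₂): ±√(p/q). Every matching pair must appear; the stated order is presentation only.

(1/2,-3): +√(6/7)

Admissible pairs with m₁+m₂ = M = -5/2: (-1/2,-2), (1/2,-3)
  (m₁,m₂)=(1/2,-3): CG² = 6/7, CG = +√(6/7)   ← matches the target
  (m₁,m₂)=(-1/2,-2): CG² = 1/7, CG = −√(1/7)
Pairs with CG² = 6/7: (1/2,-3): +√(6/7)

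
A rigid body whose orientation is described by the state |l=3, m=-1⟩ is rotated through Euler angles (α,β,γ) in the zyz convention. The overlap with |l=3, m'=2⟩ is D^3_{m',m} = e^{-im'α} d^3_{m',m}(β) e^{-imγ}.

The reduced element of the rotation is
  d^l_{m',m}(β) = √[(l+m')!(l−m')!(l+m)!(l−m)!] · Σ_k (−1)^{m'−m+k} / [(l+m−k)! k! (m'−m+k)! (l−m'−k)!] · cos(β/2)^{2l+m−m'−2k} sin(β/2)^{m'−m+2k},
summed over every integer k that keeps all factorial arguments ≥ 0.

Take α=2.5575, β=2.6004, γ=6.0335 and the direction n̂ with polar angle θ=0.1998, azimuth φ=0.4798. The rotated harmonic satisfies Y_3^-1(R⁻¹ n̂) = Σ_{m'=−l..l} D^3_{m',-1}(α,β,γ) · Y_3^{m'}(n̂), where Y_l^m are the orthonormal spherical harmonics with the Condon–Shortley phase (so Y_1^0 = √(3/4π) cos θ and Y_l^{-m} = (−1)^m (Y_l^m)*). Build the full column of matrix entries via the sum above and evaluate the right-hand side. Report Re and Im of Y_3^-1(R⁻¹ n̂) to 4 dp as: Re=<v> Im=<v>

Need the full column D^3_{m',-1} for m'=−3..3 at α=2.5575, β=2.6004, γ=6.0335.
cos(β/2)=0.267306, sin(β/2)=0.963612
d^3_{-3,-1}: single k=2 term ⇒ +0.018361;  D = +0.007673+0.016680i
d^3_{-2,-1}: k∈[1..2] ⇒ +0.004159 -0.108084 = -0.103926;  D = -0.015831+0.102713i
d^3_{-1,-1}: k∈[0..2] ⇒ +0.000365 -0.037925 +0.369639 = +0.332078;  D = -0.223184+0.245896i
d^3_{0,-1}: k∈[0..2] ⇒ -0.004556 +0.177601 -0.769325 = -0.596280;  D = -0.577789+0.147340i
d^3_{1,-1}: k∈[0..2] ⇒ +0.028444 -0.492851 +0.800594 = +0.336187;  D = -0.317564-0.110340i
d^3_{2,-1}: k∈[0..1] ⇒ -0.108084 +0.702294 = +0.594210;  D = +0.360693+0.472214i
d^3_{3,-1}: single k=0 term ⇒ +0.238601;  D = -0.016261-0.238046i
Y_3^{m'}(θ=0.1998,φ=0.4798) and Σ D·Y over m':
  (+0.0077+0.0167i)·(+0.0004-0.0032i)  (-0.0158+0.1027i)·(+0.0226-0.0323i)  (-0.2232+0.2459i)·(+0.2164-0.1126i)  (-0.5778+0.1473i)·(+0.6595+0.0000i)  (-0.3176-0.1103i)·(-0.2164-0.1126i)  (+0.3607+0.4722i)·(+0.0226+0.0323i)  (-0.0163-0.2380i)·(-0.0004-0.0032i)
Y_3^-1(R⁻¹ n̂) = -0.350183+0.260463i

Re=-0.3502 Im=0.2605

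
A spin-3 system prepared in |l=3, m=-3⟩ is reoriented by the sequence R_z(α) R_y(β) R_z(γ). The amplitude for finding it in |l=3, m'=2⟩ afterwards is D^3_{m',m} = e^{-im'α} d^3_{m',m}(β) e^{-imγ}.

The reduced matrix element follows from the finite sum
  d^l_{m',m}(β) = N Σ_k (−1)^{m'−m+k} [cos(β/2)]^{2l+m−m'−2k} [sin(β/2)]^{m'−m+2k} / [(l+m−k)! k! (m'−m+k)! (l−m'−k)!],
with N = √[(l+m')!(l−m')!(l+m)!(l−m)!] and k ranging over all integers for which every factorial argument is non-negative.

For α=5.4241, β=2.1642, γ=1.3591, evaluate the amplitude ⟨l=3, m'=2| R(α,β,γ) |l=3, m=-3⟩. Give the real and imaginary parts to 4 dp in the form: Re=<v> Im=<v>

Re=-0.5452 Im=0.2892

D^3_{2,-3}(5.4241,2.1642,1.3591) = e^{-i·2·5.4241}·d^3_{2,-3}(2.1642)·e^{-i·-3·1.3591}. Compute d first:
Half-angle: c=0.469475, s=0.882946. N=√(120·1·1·720)=293.938769
Admissible k: 0..0 (factorial args all ≥0)
  k=0: (−1)^5·293.9388/(120)·0.4695^1·0.8829^5 = -0.617104
d^3_{2,-3}(2.1642) = -0.617104
D = (-0.146841+0.989160i)·(-0.617104)·(-0.593249-0.805019i) = -0.545153+0.289180i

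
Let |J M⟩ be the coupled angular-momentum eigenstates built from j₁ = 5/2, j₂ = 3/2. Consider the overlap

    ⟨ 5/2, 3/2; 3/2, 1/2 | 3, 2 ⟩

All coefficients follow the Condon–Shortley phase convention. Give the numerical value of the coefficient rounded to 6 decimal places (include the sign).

+√(1/12) ≈ +0.288675

√[7·1!4!2!/8! · 4!1!2!1!5!1!] = √(48)
  +(−1)^0/∏(0,1,1,2,3,0)! = 1/12  (running 1/12)
  +(−1)^1/∏(1,0,0,1,4,1)! = -1/24  (running 1/24)
⟨..|..⟩ = √(48)·(1/24) = +0.288675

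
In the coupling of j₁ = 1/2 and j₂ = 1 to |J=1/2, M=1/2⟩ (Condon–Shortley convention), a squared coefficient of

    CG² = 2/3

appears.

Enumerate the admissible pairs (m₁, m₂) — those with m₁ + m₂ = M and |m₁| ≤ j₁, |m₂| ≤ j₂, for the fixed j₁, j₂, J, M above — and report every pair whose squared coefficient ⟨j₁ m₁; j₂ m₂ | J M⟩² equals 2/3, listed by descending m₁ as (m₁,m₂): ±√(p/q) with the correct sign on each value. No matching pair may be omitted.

Admissible pairs with m₁+m₂ = M = 1/2: (-1/2,1), (1/2,0)
  (m₁,m₂)=(1/2,0): CG² = 1/3, CG = +√(1/3)
  (m₁,m₂)=(-1/2,1): CG² = 2/3, CG = −√(2/3)   ← matches the target
Pairs with CG² = 2/3: (-1/2,1): −√(2/3)

(-1/2,1): −√(2/3)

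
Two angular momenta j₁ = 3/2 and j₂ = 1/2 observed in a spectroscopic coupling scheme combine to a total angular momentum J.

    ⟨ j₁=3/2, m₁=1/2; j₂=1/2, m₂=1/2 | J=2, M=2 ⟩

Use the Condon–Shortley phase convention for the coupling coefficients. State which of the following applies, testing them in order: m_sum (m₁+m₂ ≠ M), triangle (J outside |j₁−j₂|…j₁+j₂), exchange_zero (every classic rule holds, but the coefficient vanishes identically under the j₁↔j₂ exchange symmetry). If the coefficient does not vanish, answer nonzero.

m-sum: m₁+m₂ = 1/2+1/2 = 1, M = 2  ✗ ⇒ coefficient is 0

m_sum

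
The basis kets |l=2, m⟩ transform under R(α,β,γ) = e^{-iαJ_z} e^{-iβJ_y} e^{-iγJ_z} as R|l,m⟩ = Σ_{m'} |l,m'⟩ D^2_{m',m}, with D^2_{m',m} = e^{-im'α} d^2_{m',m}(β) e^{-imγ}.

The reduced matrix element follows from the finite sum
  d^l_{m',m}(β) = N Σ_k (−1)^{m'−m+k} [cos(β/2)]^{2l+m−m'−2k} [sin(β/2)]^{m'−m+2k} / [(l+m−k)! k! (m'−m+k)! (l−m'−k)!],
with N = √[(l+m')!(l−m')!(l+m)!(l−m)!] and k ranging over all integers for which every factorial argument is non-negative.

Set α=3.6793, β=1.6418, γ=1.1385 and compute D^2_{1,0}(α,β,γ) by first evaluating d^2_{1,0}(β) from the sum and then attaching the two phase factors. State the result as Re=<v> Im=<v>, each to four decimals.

Re=-0.0744 Im=0.0444

Split into d^2_{1,0}(β=1.6418) × two z-phases.
With c≡cos(β/2)=0.681563 and s≡sin(β/2)=0.731760, N=[6·1·2·2]^{1/2}=4.898979
k∈{0,1} keeps every argument non-negative
  k=0: (−1)^1·4.8990/(2)·0.6816^3·0.7318^1 = -0.567495
  k=1: (−1)^2·4.8990/(2)·0.6816^1·0.7318^3 = +0.654164
d^2_{1,0}(1.6418) = -0.567495 +0.654164 = +0.086669
Phases: e^{-i·(1)·3.6793}=-0.858885+0.512168i, e^{-i·(0)·1.1385}=+1.000000+0.000000i ⇒ D=-0.074439+0.044389i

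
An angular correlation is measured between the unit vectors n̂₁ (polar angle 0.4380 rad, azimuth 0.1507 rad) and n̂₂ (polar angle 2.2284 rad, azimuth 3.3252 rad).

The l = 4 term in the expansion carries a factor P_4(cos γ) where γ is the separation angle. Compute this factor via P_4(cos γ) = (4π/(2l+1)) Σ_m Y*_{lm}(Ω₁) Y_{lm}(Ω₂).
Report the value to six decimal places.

0.144082

Term-by-term m-sum for l=4 (normalisation 4π/9 = 1.396263):
  [-4]  conj(Y_{4,-4})(Ω₁) = +0.011796+0.008119i ; Y_{4,-4}(Ω₂) = +0.128881-0.116370i ; Δ = +0.002465-0.000326i
  [-3]  conj(Y_{4,-3})(Ω₁) = +0.077793+0.037780i ; Y_{4,-3}(Ω₂) = +0.323194-0.198517i ; Δ = +0.032642-0.003233i
  [-2]  conj(Y_{4,-2})(Ω₁) = +0.272422+0.084688i ; Y_{4,-2}(Ω₂) = +0.315886-0.121510i ; Δ = +0.096345-0.006350i
  [-1]  conj(Y_{4,-1})(Ω₁) = +0.492384+0.074769i ; Y_{4,-1}(Ω₂) = -0.086597+0.016081i ; Δ = -0.043841+0.001443i
  [+0]  conj(Y_{4,0})(Ω₁) = +0.204921-0.000000i ; Y_{4,0}(Ω₂) = -0.351502+0.000000i ; Δ = -0.072030+0.000000i
  [+1]  conj(Y_{4,1})(Ω₁) = -0.492384+0.074769i ; Y_{4,1}(Ω₂) = +0.086597+0.016081i ; Δ = -0.043841-0.001443i
  [+2]  conj(Y_{4,2})(Ω₁) = +0.272422-0.084688i ; Y_{4,2}(Ω₂) = +0.315886+0.121510i ; Δ = +0.096345+0.006350i
  [+3]  conj(Y_{4,3})(Ω₁) = -0.077793+0.037780i ; Y_{4,3}(Ω₂) = -0.323194-0.198517i ; Δ = +0.032642+0.003233i
  [+4]  conj(Y_{4,4})(Ω₁) = +0.011796-0.008119i ; Y_{4,4}(Ω₂) = +0.128881+0.116370i ; Δ = +0.002465+0.000326i
Accumulated sum +0.103191+0.000000i; after 4π/(2l+1) scaling, +0.144082+0.000000i ⇒ P_4 = 0.144082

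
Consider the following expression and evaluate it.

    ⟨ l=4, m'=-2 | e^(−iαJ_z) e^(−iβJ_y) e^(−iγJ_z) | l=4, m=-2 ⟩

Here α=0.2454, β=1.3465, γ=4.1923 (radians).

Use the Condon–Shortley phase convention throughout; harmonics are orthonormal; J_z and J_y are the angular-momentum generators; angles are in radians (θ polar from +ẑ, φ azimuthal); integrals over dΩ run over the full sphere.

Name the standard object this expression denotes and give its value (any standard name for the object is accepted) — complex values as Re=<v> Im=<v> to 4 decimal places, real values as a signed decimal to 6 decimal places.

Wigner D-matrix element, Re=0.0671 Im=-0.0411

This is a Wigner D-matrix element — the rotation-matrix element ⟨l m'| R(α,β,γ) |l m⟩ in the angular-momentum basis.
D^4_{-2,-2}(0.2454,1.3465,4.1923) = e^{-i·-2·0.2454}·d^4_{-2,-2}(1.3465)·e^{-i·-2·4.1923}. Compute d first:
Half-angle: c=0.781799, s=0.623530. N=√(2·720·2·720)=1440.000000
Admissible k: 0..2 (factorial args all ≥0)
  k=0: (−1)^0·1440.0000/(1440)·0.7818^8·0.6235^0 = +0.139560
  k=1: (−1)^1·1440.0000/(120)·0.7818^6·0.6235^2 = -1.065290
  k=2: (−1)^2·1440.0000/(96)·0.7818^4·0.6235^4 = +0.847037
d^4_{-2,-2}(1.3465) = +0.139560 -1.065290 +0.847037 = -0.078693
D = (+0.881956+0.471332i)·(-0.078693)·(-0.506067+0.862494i) = +0.067113-0.041090i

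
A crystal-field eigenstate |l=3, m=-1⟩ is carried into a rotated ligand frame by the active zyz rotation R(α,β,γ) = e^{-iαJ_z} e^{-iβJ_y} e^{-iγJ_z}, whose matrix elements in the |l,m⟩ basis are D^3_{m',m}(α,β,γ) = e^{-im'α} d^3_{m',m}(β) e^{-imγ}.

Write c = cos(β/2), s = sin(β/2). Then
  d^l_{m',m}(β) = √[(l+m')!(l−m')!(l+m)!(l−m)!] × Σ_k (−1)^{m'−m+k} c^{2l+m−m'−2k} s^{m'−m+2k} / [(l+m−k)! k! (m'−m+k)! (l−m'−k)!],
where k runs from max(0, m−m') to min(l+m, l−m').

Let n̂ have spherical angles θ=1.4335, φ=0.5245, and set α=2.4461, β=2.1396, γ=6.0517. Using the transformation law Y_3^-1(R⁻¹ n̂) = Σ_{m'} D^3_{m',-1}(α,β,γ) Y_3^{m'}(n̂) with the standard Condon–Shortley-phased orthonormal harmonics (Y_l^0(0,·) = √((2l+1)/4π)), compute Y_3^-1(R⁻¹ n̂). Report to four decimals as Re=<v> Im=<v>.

Re=-0.0316 Im=-0.1007

Need the full column D^3_{m',-1} for m'=−3..3 at α=2.4461, β=2.1396, γ=6.0517.
cos(β/2)=0.480300, sin(β/2)=0.877104
d^3_{-3,-1}: single k=2 term ⇒ +0.158561;  D = +0.107752+0.116323i
d^3_{-2,-1}: k∈[1..2] ⇒ +0.070895 -0.472847 = -0.401953;  D = +0.020761+0.401416i
d^3_{-1,-1}: k∈[0..2] ⇒ +0.012276 -0.327523 +0.819183 = +0.503937;  D = -0.302490+0.403054i
d^3_{0,-1}: k∈[0..2] ⇒ -0.077661 +0.776967 -0.863693 = -0.164387;  D = -0.160002+0.037714i
d^3_{1,-1}: k∈[0..2] ⇒ +0.245642 -1.092244 +0.455311 = -0.391291;  D = +0.349919+0.175117i
d^3_{2,-1}: k∈[0..1] ⇒ -0.472847 +0.788440 = +0.315593;  D = +0.126174+0.289274i
d^3_{3,-1}: single k=0 term ⇒ +0.528781;  D = +0.148263-0.507570i
Y_3^{m'}(θ=1.4335,φ=0.5245) and Σ D·Y over m':
  (+0.1078+0.1163i)·(-0.0011-0.4056i)  (+0.0208+0.4014i)·(+0.0684-0.1190i)  (-0.3025+0.4031i)·(-0.2512+0.1453i)  (-0.1600+0.0377i)·(-0.1484+0.0000i)  (+0.3499+0.1751i)·(+0.2512+0.1453i)  (+0.1262+0.2893i)·(+0.0684+0.1190i)  (+0.1483-0.5076i)·(+0.0011-0.4056i)
Y_3^-1(R⁻¹ n̂) = -0.031638-0.100670i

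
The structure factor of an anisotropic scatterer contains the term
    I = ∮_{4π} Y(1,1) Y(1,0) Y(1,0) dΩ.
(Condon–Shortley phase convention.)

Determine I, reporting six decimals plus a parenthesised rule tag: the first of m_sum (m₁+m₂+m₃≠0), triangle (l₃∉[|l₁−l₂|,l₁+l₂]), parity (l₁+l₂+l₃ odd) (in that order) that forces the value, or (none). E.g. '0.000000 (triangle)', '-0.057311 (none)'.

0.000000 (m_sum)

m-sum = 1 + 0 + 0 = 1 ≠ 0 ⇒ I = 0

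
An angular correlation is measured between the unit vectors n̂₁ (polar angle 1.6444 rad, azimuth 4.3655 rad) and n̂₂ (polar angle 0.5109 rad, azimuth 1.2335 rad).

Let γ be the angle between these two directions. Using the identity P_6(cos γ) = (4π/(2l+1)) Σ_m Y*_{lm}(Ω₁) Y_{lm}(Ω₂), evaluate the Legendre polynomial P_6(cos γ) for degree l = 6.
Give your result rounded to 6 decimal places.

Summing Y*_{l m}(θ₁,φ₁)·Y_{l m}(θ₂,φ₂) over m ∈ [−6, 6]; prefactor 4π/(2·6+1) = 0.966644:
  [-6]  conj(Y_{6,-6})(Ω₁) = 0.23225 + 0.41468j ; Y_{6,-6}(Ω₂) = 0.00289 - 0.00594j ; Δ = 0.00313 - 0.00018j
  [-5]  conj(Y_{6,-5})(Ω₁) = 0.11978 - 0.01978j ; Y_{6,-5}(Ω₂) = 0.04053 + 0.00471j ; Δ = 0.00495 - 0.00024j
  [-4]  conj(Y_{6,-4})(Ω₁) = -0.06048 + 0.32638j ; Y_{6,-4}(Ω₂) = 0.03304 + 0.14663j ; Δ = -0.04986 + 0.00191j
  [-3]  conj(Y_{6,-3})(Ω₁) = 0.12054 + 0.07065j ; Y_{6,-3}(Ω₂) = -0.30243 + 0.18915j ; Δ = -0.04982 + 0.00143j
  [-2]  conj(Y_{6,-2})(Ω₁) = -0.22505 + 0.18718j ; Y_{6,-2}(Ω₂) = -0.38982 - 0.31176j ; Δ = 0.14608 - 0.00280j
  [-1]  conj(Y_{6,-1})(Ω₁) = 0.04970 + 0.13749j ; Y_{6,-1}(Ω₂) = 0.07439 - 0.21213j ; Δ = 0.03286 - 0.00032j
  [+0]  conj(Y_{6,0})(Ω₁) = -0.28233 + 0.00000j ; Y_{6,0}(Ω₂) = -0.36337 + 0.00000j ; Δ = 0.10259 + 0.00000j
  [+1]  conj(Y_{6,1})(Ω₁) = -0.04970 + 0.13749j ; Y_{6,1}(Ω₂) = -0.07439 - 0.21213j ; Δ = 0.03286 + 0.00032j
  [+2]  conj(Y_{6,2})(Ω₁) = -0.22505 - 0.18718j ; Y_{6,2}(Ω₂) = -0.38982 + 0.31176j ; Δ = 0.14608 + 0.00280j
  [+3]  conj(Y_{6,3})(Ω₁) = -0.12054 + 0.07065j ; Y_{6,3}(Ω₂) = 0.30243 + 0.18915j ; Δ = -0.04982 - 0.00143j
  [+4]  conj(Y_{6,4})(Ω₁) = -0.06048 - 0.32638j ; Y_{6,4}(Ω₂) = 0.03304 - 0.14663j ; Δ = -0.04986 - 0.00191j
  [+5]  conj(Y_{6,5})(Ω₁) = -0.11978 - 0.01978j ; Y_{6,5}(Ω₂) = -0.04053 + 0.00471j ; Δ = 0.00495 + 0.00024j
  [+6]  conj(Y_{6,6})(Ω₁) = 0.23225 - 0.41468j ; Y_{6,6}(Ω₂) = 0.00289 + 0.00594j ; Δ = 0.00313 + 0.00018j
Total Σ_m = 0.27730 + 0.00000j. Multiply by 0.966644: 0.26805 + 0.00000j. P_6(cos γ) = 0.268051

0.268051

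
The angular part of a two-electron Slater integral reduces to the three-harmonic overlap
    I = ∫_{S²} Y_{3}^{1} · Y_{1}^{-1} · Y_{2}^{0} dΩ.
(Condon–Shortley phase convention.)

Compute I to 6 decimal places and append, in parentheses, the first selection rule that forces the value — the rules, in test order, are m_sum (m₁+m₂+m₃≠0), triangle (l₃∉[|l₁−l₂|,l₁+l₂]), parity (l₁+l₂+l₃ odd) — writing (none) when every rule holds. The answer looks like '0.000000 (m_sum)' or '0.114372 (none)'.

Checks pass: Σm=0; 6 even; l₃=2∈[2,4].
(2·3+1)(2·1+1)(2·2+1) = 105
Δ: 2! 4! 0! / 7! → 1/105
sum: t=1:−1/4 = -1/4
3j²(3 1 2; 0 0 0) = Δ·Π!·Σ² = 3/35  (sign -1)
sum: t=0:+1/8 = 1/8
3j²(3 1 2; 1 -1 0) = Δ·Π!·Σ² = 2/35  (sign +1)
combine: 4πI² = 105·3/35·2/35 = 18/35
take √, sign -1: I = -0.20230066
No selection rule forces the value: the integral is nonzero (none).

-0.202301 (none)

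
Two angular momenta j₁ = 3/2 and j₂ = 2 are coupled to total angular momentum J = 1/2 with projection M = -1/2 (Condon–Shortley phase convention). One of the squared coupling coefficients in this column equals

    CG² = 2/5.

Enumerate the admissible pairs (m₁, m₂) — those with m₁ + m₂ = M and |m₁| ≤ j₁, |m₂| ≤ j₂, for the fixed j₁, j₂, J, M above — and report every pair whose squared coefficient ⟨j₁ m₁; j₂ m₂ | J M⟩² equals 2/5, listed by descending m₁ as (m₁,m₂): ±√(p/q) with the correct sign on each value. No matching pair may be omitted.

Admissible pairs with m₁+m₂ = M = -1/2: (-3/2,1), (-1/2,0), (1/2,-1), (3/2,-2)
  (m₁,m₂)=(3/2,-2): CG² = 2/5, CG = +√(2/5)   ← matches the target
  (m₁,m₂)=(1/2,-1): CG² = 3/10, CG = −√(3/10)
  (m₁,m₂)=(-1/2,0): CG² = 1/5, CG = +√(1/5)
  (m₁,m₂)=(-3/2,1): CG² = 1/10, CG = −√(1/10)
Pairs with CG² = 2/5: (3/2,-2): +√(2/5)

(3/2,-2): +√(2/5)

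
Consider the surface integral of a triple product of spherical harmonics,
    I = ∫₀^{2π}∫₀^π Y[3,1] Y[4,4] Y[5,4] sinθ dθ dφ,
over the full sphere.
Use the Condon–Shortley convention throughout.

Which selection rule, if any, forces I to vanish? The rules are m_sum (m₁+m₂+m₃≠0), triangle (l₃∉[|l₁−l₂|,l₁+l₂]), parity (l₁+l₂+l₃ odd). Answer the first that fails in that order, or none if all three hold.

m₁+m₂+m₃ = 1 + 4 + 4 = 9  ✗
triangle: |3−4|=1 ≤ l₃=5 ≤ 3+4=7
parity: l₁+l₂+l₃ = 12 is even

m_sum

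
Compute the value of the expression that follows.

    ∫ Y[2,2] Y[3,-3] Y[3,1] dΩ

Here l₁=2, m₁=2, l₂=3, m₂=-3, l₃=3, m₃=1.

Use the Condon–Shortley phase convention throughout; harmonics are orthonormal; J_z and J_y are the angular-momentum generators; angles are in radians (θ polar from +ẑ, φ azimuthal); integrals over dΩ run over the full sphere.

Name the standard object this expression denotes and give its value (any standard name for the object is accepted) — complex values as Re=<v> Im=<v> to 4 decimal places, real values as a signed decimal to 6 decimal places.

Gaunt coefficient, +0.132981

This is a Gaunt coefficient — the integral of a triple product of spherical harmonics over the sphere.
Rules hold: Σm=0, L=8 even, 1≤3≤5.
N = 5·7·7 = 245
Δ = 2!·2!·4!/9! = 1/3780
Racah Σ t=0..2: t=0:+1/24 t=1:−1/4 t=2:+1/24 = -1/6
⇒ 3j(2 3 3; 0 0 0)² = 4/105, sgn +1
Racah Σ t=0..0: t=0:+1/96 = 1/96
⇒ 3j(2 3 3; 2 -3 1)² = 1/42, sgn +1
4πI² = N·(3j₀)²·(3jₘ)² = 2/9
I = +1·√(0.222222/4π) = 0.13298076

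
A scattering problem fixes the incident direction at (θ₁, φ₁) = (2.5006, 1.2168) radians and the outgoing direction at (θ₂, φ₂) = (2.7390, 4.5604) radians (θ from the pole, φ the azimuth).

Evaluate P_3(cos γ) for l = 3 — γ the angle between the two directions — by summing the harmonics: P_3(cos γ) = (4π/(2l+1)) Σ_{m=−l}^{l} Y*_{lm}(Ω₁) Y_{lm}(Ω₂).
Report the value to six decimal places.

-0.434307

Addition theorem: P_3(cos γ) = (4π/7) Σ_m Y*_{lm}(Ω₁) Y_{lm}(Ω₂), m = −3…3:
  [-3]  conj(Y_{3,-3})(Ω₁) = -0.07792 - 0.04346j ; Y_{3,-3}(Ω₂) = 0.01105 - 0.02253j ; Δ = -0.00184 + 0.00128j
  [-2]  conj(Y_{3,-2})(Ω₁) = 0.22252 - 0.19048j ; Y_{3,-2}(Ω₂) = 0.13773 + 0.04320j ; Δ = 0.03888 - 0.01662j
  [-1]  conj(Y_{3,-1})(Ω₁) = 0.14819 + 0.40099j ; Y_{3,-1}(Ω₂) = -0.06197 + 0.40459j ; Δ = -0.17142 + 0.03511j
  [+0]  conj(Y_{3,0})(Ω₁) = -0.06342 + 0.00000j ; Y_{3,0}(Ω₂) = -0.42315 + 0.00000j ; Δ = 0.02684 + 0.00000j
  [+1]  conj(Y_{3,1})(Ω₁) = -0.14819 + 0.40099j ; Y_{3,1}(Ω₂) = 0.06197 + 0.40459j ; Δ = -0.17142 - 0.03511j
  [+2]  conj(Y_{3,2})(Ω₁) = 0.22252 + 0.19048j ; Y_{3,2}(Ω₂) = 0.13773 - 0.04320j ; Δ = 0.03888 + 0.01662j
  [+3]  conj(Y_{3,3})(Ω₁) = 0.07792 - 0.04346j ; Y_{3,3}(Ω₂) = -0.01105 - 0.02253j ; Δ = -0.00184 - 0.00128j
Accumulated sum -0.24193 - 0.00000j; after 4π/(2l+1) scaling, -0.43431 - 0.00000j ⇒ P_3 = -0.434307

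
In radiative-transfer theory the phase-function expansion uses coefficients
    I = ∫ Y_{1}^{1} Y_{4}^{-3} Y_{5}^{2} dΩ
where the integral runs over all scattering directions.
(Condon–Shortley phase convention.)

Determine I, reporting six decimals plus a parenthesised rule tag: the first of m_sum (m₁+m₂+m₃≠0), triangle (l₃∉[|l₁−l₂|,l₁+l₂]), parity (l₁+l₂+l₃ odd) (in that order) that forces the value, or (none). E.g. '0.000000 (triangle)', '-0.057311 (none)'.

m-sum 0 ✓  L=10 even ✓  3≤5≤5 ✓
Π(2lᵢ+1) = 3×9×11 = 297
triangle coeff Δ(1,4,5) = 1/495
Σ_t [0,0]: t=0:+1/576 = 1/576
(3j)²=5/99 [(1 4 5; 0 0 0)], sign=-1
Σ_t [0,0]: t=0:+1/10080 = 1/10080
(3j)²=1/165 [(1 4 5; 1 -3 2)], sign=-1
⇒ 4πI² = 1/11
I = (+1)√(1/11/(4π)) = 0.08505478
No selection rule forces the value: the integral is nonzero (none).

0.085055 (none)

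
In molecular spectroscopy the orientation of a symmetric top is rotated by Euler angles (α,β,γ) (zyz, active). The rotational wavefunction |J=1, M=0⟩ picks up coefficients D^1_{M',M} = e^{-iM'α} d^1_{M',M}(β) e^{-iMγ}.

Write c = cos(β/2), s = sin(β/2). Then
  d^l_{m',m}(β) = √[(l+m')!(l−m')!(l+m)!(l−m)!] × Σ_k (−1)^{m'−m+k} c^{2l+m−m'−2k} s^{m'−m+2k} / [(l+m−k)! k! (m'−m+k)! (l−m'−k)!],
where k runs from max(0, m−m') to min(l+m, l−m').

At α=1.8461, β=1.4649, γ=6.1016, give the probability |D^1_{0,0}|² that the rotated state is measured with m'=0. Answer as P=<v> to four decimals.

P=0.0112

D^1_{0,0}(1.8461,1.4649,6.1016) = e^{-i·0·1.8461}·d^1_{0,0}(1.4649)·e^{-i·0·6.1016}. Compute d first:
c=cos(1.464900/2)=0.743538, s=sin(1.464900/2)=0.668693; N=√[1·1·1·1]=1.000000
k: max(0,(0)−(0))=0 … min(1+(0),1−(0))=1
  k=0: (−1)^0·1.0000/(1)·0.7435^2·0.6687^0 = +0.552849
  k=1: (−1)^1·1.0000/(1)·0.7435^0·0.6687^2 = -0.447151
d^1_{0,0}(1.4649) = +0.552849 -0.447151 = +0.105699
|D^1_{0,0}|² = |d^1_{0,0}(β)|² = (+0.105699)² = 0.011172 (the z-rotation phases have unit modulus)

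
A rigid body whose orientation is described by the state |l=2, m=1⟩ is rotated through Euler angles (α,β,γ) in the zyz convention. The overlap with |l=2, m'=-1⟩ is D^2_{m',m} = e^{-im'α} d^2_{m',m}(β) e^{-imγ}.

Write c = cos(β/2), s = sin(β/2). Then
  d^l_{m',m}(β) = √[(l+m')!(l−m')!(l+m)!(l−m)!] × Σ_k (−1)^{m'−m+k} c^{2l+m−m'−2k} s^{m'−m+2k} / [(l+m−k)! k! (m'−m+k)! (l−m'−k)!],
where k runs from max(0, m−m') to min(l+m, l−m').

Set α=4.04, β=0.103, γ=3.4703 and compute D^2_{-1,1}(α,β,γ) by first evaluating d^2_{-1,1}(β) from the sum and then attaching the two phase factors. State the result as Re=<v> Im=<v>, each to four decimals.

Split into d^2_{-1,1}(β=0.1030) × two z-phases.
c=cos(0.103000/2)=0.998674, s=sin(0.103000/2)=0.051477; N=√[1·6·6·1]=6.000000
Admissible k: 2..3 (factorial args all ≥0)
  k=2: (−1)^0·6.0000/(2)·0.9987^2·0.0515^2 = +0.007929
  k=3: (−1)^1·6.0000/(6)·0.9987^0·0.0515^4 = -0.000007
d^2_{-1,1}(0.1030) = +0.007929 -0.000007 = +0.007922
Phases: e^{-i·(-1)·4.0400}=-0.622857-0.782336i, e^{-i·(1)·3.4703}=-0.946460+0.322820i ⇒ D=+0.006671+0.004273i

Re=0.0067 Im=0.0043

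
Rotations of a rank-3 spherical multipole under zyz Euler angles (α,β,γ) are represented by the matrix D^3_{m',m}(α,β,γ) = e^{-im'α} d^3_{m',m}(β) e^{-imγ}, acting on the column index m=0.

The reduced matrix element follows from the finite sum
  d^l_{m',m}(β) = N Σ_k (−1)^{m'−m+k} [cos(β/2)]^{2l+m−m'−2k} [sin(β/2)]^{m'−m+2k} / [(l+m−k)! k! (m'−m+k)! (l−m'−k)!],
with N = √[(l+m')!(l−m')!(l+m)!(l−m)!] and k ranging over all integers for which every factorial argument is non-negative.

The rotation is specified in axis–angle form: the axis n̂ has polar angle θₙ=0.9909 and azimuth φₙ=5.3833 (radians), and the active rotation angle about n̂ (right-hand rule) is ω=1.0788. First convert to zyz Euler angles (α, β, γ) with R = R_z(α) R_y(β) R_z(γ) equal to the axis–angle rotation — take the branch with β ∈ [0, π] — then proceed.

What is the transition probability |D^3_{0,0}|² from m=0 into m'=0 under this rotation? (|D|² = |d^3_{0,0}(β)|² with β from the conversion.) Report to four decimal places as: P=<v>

P=0.1016

Axis–angle → zyz. n̂ = (sinθₙcosφₙ, sinθₙsinφₙ, cosθₙ) = (+0.520064, -0.655209, +0.547937), ω = 1.0788.
R = I cosω + sinω [n̂]ₓ + (1−cosω) n̂n̂ᵀ gives
  R = [+0.615088, -0.662732, -0.427145; +0.303163, +0.698890, -0.647800; +0.727845, +0.268960, +0.630795]
β = atan2(√(R₁₃²+R₂₃²), R₃₃) = 0.888220; α = atan2(R₂₃, R₁₃) mod 2π = 4.129449; γ = atan2(R₃₂, −R₃₁) mod 2π = 2.787627
First d^3_{0,0}(β=0.8882), then the phase factors e^{-i(0)α} and e^{-i(0)γ}:
With c≡cos(β/2)=0.902994 and s≡sin(β/2)=0.429654, N=[6·6·6·6]^{1/2}=36.000000
Admissible k: 0..3 (factorial args all ≥0)
  k=0: (−1)^0·36.0000/(36)·0.9030^6·0.4297^0 = +0.542135
  k=1: (−1)^1·36.0000/(4)·0.9030^4·0.4297^2 = -1.104636
  k=2: (−1)^2·36.0000/(4)·0.9030^2·0.4297^4 = +0.250085
  k=3: (−1)^3·36.0000/(36)·0.9030^0·0.4297^6 = -0.006291
d^3_{0,0}(0.8882) = +0.542135 -1.104636 +0.250085 -0.006291 = -0.318706
|D^3_{0,0}|² = |d^3_{0,0}(β)|² = (-0.318706)² = 0.101574 (the z-rotation phases have unit modulus)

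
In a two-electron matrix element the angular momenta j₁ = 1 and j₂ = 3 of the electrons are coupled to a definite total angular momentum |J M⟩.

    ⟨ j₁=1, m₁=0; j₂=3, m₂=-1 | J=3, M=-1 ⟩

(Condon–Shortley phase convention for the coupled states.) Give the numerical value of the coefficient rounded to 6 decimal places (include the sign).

j₁+j₂−J=1  J+j₁−j₂=1  J−j₁+j₂=5  j₁+j₂+J+1=8
(j₁±m₁, j₂±m₂, J±M) = (1,1,2,4,2,4)
P² = 48
sum k=0..1:
  [0] +1/12 = 1/12
  [1] −1/24 = -1/24
S = 1/24
C² = P²·S² = 1/12 ; C = +0.288675

+0.288675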